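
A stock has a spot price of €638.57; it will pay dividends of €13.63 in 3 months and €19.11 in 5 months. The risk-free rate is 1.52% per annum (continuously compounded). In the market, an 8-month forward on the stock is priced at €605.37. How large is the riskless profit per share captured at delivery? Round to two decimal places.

PV(dividends) I = 13.63·e^(−0.0152·3/12) + 19.11·e^(−0.0152·5/12) = 32.5677
Fair forward F* = (S − I)·e^(rT) = (638.57 − 32.5677)·e^0.010133 = 606.0023 × 1.010185 = 612.1744
Market €605.37 < fair 612.1744: forward underpriced → reverse cash-and-carry (short the stock, invest proceeds at r, pay the dividends, go long the forward).
Profit at T = |F_mkt − F*| = |605.37 − 612.1744| = €6.80 per share

€6.80 per share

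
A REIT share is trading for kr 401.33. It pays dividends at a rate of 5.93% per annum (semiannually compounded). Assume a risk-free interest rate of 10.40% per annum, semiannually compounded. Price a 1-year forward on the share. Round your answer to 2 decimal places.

kr 418.94

F = S · (1+r/2)^(2T) / (1+q/2)^(2T)
= 401.33 × 1.106704 / 1.060179 = 401.33 × 1.043884
F = kr 418.94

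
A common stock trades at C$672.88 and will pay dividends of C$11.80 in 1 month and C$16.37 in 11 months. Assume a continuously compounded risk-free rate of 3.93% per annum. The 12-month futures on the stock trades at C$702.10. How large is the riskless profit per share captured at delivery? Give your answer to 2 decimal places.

C$30.91 per share

PV(dividends) I = 11.80·e^(−0.0393·1/12) + 16.37·e^(−0.0393·11/12) = 27.5522
Fair futures F* = (S − I)·e^(rT) = (672.88 − 27.5522)·e^0.039300 = 645.3278 × 1.040082 = 671.1938
Market C$702.10 > fair 671.1938: forward overpriced → cash-and-carry (borrow at r, buy the stock and collect the dividends, short the forward).
Profit at T = |F_mkt − F*| = |702.10 − 671.1938| = C$30.91 per share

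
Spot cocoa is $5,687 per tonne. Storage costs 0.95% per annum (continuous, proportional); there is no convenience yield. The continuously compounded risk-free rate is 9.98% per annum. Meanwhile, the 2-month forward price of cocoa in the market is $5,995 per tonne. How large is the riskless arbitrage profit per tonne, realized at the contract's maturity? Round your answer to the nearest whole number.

$203 per tonne

Fair forward: F* = S·e^(carry·T), with carry = (r + u) = 0.0998 + 0.0095 = 0.1093
F* = 5687 · e^(0.1093 × 2/12) = 5687 · e^0.018217 = 5687 × 1.018384 = $5791.5498
Market $5995 > fair $5791.5498: forward overpriced → cash-and-carry (buy spot, short the forward).
At maturity, profit = |F_mkt − F*| = |5995 − 5791.5498| = $203 per tonne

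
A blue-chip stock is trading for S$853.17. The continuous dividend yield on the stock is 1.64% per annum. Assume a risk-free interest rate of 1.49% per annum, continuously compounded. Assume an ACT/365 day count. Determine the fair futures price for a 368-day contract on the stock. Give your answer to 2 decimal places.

F = S·e^((r − q)T) = 853.17 · e^((0.0149 − 0.0164) × 368/365)
= 853.17 · e^-0.001512 = 853.17 × 0.998489
F = S$851.88

S$851.88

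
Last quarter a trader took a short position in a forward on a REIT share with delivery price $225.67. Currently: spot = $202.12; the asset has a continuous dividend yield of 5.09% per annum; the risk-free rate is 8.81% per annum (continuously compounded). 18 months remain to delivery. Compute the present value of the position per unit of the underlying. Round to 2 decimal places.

$10.47

Current fair forward for the remaining 18 months: F = S·e^((r − q)·T), (r − q) = 0.0881 − 0.0509 = 0.0372
F = 202.12 · e^(0.0372 × 18/12) = 202.12 × 1.057386 = 213.7189
Value of long forward = (F − K)·e^(−rT) = (213.7189 − 225.67) · e^(−0.0881·18/12)
= -11.9511 × 0.876210 = -10.47
Short position value = −(long value) = $10.47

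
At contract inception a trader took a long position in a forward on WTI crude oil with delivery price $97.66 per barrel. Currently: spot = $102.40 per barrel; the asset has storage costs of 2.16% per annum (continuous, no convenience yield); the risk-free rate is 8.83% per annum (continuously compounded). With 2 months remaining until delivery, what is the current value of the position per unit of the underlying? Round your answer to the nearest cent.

$6.54 per barrel

Current fair forward for the remaining 2 months: F = S·e^((r + u)·T), (r + u) = 0.0883 + 0.0216 = 0.1099
F = 102.40 · e^(0.1099 × 2/12) = 102.40 × 1.018485 = 104.2929
Value of long forward = (F − K)·e^(−rT) = (104.2929 − 97.66) · e^(−0.0883·2/12)
= 6.6329 × 0.985391 = 6.54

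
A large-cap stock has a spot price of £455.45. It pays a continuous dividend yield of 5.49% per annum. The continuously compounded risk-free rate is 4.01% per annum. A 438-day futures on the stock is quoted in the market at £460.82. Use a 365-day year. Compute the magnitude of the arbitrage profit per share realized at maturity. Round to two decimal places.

£13.39 per share

Fair futures: F* = S·e^(carry·T), with carry = (r − q) = 0.0401 − 0.0549 = -0.0148
F* = 455.45 · e^(-0.0148 × 438/365) = 455.45 · e^-0.017760 = 455.45 × 0.982397 = £447.4327
Market £460.82 > fair £447.4327: forward overpriced → cash-and-carry (buy spot, short the forward).
At maturity, profit = |F_mkt − F*| = |460.82 − 447.4327| = £13.39 per share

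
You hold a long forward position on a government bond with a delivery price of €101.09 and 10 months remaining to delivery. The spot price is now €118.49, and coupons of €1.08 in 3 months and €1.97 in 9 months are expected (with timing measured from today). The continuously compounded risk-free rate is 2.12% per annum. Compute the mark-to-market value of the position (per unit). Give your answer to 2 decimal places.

PV(remaining coupons) I = 1.08·e^(−0.0212·3/12) + 1.97·e^(−0.0212·9/12) = 3.0132
Current forward F = (S − I)·e^(rT) = (118.49 − 3.0132)·e^(0.0212·10/12) = 115.4768 × 1.017824 = 117.5351
Value (long) = (F − K)·e^(−rT) = (117.5351 − 101.09) × 0.982488 = 16.1571
Value = €16.16

€16.16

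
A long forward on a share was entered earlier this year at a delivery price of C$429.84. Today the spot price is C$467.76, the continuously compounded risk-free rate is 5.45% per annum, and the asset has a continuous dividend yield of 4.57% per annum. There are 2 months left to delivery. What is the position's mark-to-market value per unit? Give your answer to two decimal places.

C$38.26

Current fair forward for the remaining 2 months: F = S·e^((r − q)·T), (r − q) = 0.0545 − 0.0457 = 0.0088
F = 467.76 · e^(0.0088 × 2/12) = 467.76 × 1.001468 = 468.4467
Value of long forward = (F − K)·e^(−rT) = (468.4467 − 429.84) · e^(−0.0545·2/12)
= 38.6067 × 0.990958 = 38.26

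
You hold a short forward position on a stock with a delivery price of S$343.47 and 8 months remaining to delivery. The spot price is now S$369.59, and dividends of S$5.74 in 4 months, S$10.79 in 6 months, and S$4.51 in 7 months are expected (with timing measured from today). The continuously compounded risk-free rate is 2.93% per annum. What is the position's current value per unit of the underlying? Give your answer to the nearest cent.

-S$12.01

PV(remaining dividends) I = 5.74·e^(−0.0293·4/12) + 10.79·e^(−0.0293·6/12) + 4.51·e^(−0.0293·7/12) = 20.7509
Current forward F = (S − I)·e^(rT) = (369.59 − 20.7509)·e^(0.0293·8/12) = 348.8391 × 1.019725 = 355.7200
Value (long) = (F − K)·e^(−rT) = (355.7200 − 343.47) × 0.980656 = 12.0130
Short position value = −(long value) = -S$12.01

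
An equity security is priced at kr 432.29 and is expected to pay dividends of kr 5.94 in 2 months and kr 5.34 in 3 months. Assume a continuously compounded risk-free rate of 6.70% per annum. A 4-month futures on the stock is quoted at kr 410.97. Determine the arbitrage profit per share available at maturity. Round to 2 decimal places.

PV(dividends) I = 5.94·e^(−0.0670·2/12) + 5.34·e^(−0.0670·3/12) = 11.1253
Fair futures F* = (S − I)·e^(rT) = (432.29 − 11.1253)·e^0.022333 = 421.1647 × 1.022584 = 430.6763
Market kr 410.97 < fair 430.6763: forward underpriced → reverse cash-and-carry (short the stock, invest proceeds at r, pay the dividends, go long the forward).
Profit at T = |F_mkt − F*| = |410.97 − 430.6763| = kr 19.71 per share

kr 19.71 per share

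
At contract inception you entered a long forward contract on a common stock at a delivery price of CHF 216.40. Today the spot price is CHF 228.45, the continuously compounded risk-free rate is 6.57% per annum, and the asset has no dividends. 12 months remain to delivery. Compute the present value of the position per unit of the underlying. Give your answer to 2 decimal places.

Current fair forward for the remaining 12 months: F = S·e^(r·T), r = 0.0657
F = 228.45 · e^(0.0657 × 12/12) = 228.45 × 1.067906 = 243.9631
Value of long forward = (F − K)·e^(−rT) = (243.9631 − 216.40) · e^(−0.0657·12/12)
= 27.5631 × 0.936412 = 25.81

CHF 25.81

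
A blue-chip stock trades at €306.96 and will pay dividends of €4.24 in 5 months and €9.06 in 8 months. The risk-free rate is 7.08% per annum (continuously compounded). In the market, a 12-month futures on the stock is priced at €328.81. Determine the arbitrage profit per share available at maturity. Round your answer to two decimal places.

€13.02 per share

PV(dividends) I = 4.24·e^(−0.0708·5/12) + 9.06·e^(−0.0708·8/12) = 12.7591
Fair futures F* = (S − I)·e^(rT) = (306.96 − 12.7591)·e^0.070800 = 294.2009 × 1.073367 = 315.7855
Market €328.81 > fair 315.7855: forward overpriced → cash-and-carry (borrow at r, buy the stock and collect the dividends, short the forward).
Profit at T = |F_mkt − F*| = |328.81 − 315.7855| = €13.02 per share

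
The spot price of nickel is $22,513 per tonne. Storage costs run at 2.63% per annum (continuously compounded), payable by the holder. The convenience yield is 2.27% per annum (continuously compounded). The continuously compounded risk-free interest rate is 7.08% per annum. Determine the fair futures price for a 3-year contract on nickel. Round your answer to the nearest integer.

$28,143 per tonne

Net carry = r + u − y = 0.0708 + 0.0263 − 0.0227 = 0.0744
F = S·e^((r+u−y)T) = 22513 · e^(0.0744 × 3) = 22513 · e^0.223200
= 22513 × 1.250071 = $28,143 per tonne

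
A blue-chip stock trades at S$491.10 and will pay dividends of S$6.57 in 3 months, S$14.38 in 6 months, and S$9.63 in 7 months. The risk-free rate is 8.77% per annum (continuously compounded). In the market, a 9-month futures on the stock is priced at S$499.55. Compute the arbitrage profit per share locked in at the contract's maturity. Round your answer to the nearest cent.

PV(dividends) I = 6.57·e^(−0.0877·3/12) + 14.38·e^(−0.0877·6/12) + 9.63·e^(−0.0877·7/12) = 29.3403
Fair futures F* = (S − I)·e^(rT) = (491.10 − 29.3403)·e^0.065775 = 461.7597 × 1.067986 = 493.1529
Market S$499.55 > fair 493.1529: forward overpriced → cash-and-carry (borrow at r, buy the stock and collect the dividends, short the forward).
Profit at T = |F_mkt − F*| = |499.55 − 493.1529| = S$6.40 per share

S$6.40 per share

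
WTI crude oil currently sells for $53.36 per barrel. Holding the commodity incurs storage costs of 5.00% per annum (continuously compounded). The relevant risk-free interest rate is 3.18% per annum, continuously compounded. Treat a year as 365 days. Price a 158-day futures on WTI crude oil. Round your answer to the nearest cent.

Net carry = r + u − y = 0.0318 + 0.0500 − 0.0000 = 0.0818
F = S·e^((r+u−y)T) = 53.36 · e^(0.0818 × 158/365) = 53.36 · e^0.035409
= 53.36 × 1.036043 = $55.28 per barrel

$55.28 per barrel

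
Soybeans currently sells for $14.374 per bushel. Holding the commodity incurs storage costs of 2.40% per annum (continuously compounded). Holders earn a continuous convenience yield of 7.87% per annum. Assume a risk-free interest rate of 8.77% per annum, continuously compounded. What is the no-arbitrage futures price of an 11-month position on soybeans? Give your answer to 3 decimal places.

Net carry = r + u − y = 0.0877 + 0.0240 − 0.0787 = 0.0330
F = S·e^((r+u−y)T) = 14.374 · e^(0.0330 × 11/12) = 14.374 · e^0.030250
= 14.374 × 1.030712 = $14.815 per bushel

$14.815 per bushel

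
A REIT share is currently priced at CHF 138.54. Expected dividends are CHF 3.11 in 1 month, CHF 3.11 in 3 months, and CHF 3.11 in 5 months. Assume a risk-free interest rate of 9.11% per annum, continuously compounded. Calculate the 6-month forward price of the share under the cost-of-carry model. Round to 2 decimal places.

CHF 135.45

PV(dividends) I = 3.11·e^(−0.0911·1/12) + 3.11·e^(−0.0911·3/12) + 3.11·e^(−0.0911·5/12)
I = 3.0865 + 3.0400 + 2.9942 = 9.1207
F = (S − I)·e^(rT) = (138.54 − 9.1207) · e^(0.0911·6/12)
= 129.4193 · e^0.045550 = 129.4193 × 1.046603 = CHF 135.45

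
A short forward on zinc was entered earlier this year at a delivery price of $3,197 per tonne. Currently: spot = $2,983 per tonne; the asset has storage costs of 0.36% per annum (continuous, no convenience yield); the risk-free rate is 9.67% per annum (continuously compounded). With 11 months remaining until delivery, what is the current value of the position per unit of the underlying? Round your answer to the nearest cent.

Current fair forward for the remaining 11 months: F = S·e^((r + u)·T), (r + u) = 0.0967 + 0.0036 = 0.1003
F = 2983 · e^(0.1003 × 11/12) = 2983 × 1.09630087 = 3270.2655
Value of long forward = (F − K)·e^(−rT) = (3270.2655 − 3197) · e^(−0.0967·11/12)
= 73.2655 × 0.91517345 = 67.05
Short position value = −(long value) = -$67.05

-$67.05 per tonne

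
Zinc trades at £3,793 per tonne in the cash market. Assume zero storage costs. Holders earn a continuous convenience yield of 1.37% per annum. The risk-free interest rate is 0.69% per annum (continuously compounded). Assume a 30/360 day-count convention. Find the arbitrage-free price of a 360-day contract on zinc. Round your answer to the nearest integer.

Net carry = r + u − y = 0.0069 + 0.0000 − 0.0137 = -0.0068
F = S·e^((r+u−y)T) = 3793 · e^(-0.0068 × 360/360) = 3793 · e^-0.006800
= 3793 × 0.993223 = £3,767 per tonne

£3,767 per tonne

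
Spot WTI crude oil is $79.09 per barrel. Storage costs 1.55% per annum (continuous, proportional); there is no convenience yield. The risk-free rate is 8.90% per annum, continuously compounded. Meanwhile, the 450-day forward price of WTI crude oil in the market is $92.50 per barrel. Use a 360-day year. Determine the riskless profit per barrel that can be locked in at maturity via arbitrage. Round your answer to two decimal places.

Fair forward: F* = S·e^(carry·T), with carry = (r + u) = 0.0890 + 0.0155 = 0.1045
F* = 79.09 · e^(0.1045 × 450/360) = 79.09 · e^0.130625 = 79.09 × 1.139540 = $90.1262
Market $92.50 > fair $90.1262: forward overpriced → cash-and-carry (buy spot, short the forward).
At maturity, profit = |F_mkt − F*| = |92.50 − 90.1262| = $2.37 per barrel

$2.37 per barrel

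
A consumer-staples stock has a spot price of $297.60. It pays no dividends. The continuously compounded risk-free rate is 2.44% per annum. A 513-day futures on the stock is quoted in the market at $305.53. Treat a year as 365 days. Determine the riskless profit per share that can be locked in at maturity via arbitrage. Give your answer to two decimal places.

Fair futures: F* = S·e^(carry·T), with carry = r = 0.0244
F* = 297.60 · e^(0.0244 × 513/365) = 297.60 · e^0.034294 = 297.60 × 1.034889 = $307.9830
Market $305.53 < fair $307.9830: forward underpriced → reverse cash-and-carry (short spot, go long the forward).
At maturity, profit = |F_mkt − F*| = |305.53 − 307.9830| = $2.45 per share

$2.45 per share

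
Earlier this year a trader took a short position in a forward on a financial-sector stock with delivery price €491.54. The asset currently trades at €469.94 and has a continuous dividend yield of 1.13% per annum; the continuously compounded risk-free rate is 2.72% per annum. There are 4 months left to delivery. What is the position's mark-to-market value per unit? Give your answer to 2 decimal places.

Current fair forward for the remaining 4 months: F = S·e^((r − q)·T), (r − q) = 0.0272 − 0.0113 = 0.0159
F = 469.94 · e^(0.0159 × 4/12) = 469.94 × 1.005314 = 472.4373
Value of long forward = (F − K)·e^(−rT) = (472.4373 − 491.54) · e^(−0.0272·4/12)
= -19.1027 × 0.990974 = -18.93
Short position value = −(long value) = €18.93

€18.93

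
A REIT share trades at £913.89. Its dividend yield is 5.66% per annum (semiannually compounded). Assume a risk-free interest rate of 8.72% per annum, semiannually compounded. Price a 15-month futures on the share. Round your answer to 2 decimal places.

£948.26

F = S · (1+r/2)^(2T) / (1+q/2)^(2T)
= 913.89 × 1.112590 / 1.072259 = 913.89 × 1.037613
F = £948.26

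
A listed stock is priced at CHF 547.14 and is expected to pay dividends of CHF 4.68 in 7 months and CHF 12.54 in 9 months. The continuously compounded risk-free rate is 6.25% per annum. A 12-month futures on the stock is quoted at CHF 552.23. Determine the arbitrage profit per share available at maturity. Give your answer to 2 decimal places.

CHF 12.66 per share

PV(dividends) I = 4.68·e^(−0.0625·7/12) + 12.54·e^(−0.0625·9/12) = 16.4782
Fair futures F* = (S − I)·e^(rT) = (547.14 − 16.4782)·e^0.062500 = 530.6618 × 1.064494 = 564.8863
Market CHF 552.23 < fair 564.8863: forward underpriced → reverse cash-and-carry (short the stock, invest proceeds at r, pay the dividends, go long the forward).
Profit at T = |F_mkt − F*| = |552.23 − 564.8863| = CHF 12.66 per share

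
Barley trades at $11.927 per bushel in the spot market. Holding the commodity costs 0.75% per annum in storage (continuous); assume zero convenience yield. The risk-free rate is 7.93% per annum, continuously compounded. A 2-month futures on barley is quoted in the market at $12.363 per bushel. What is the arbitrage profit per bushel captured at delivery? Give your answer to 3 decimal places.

Fair futures: F* = S·e^(carry·T), with carry = (r + u) = 0.0793 + 0.0075 = 0.0868
F* = 11.927 · e^(0.0868 × 2/12) = 11.927 · e^0.014467 = 11.927 × 1.014572 = $12.1008
Market $12.363 > fair $12.1008: forward overpriced → cash-and-carry (buy spot, short the forward).
At maturity, profit = |F_mkt − F*| = |12.363 − 12.1008| = $0.262 per bushel

$0.262 per bushel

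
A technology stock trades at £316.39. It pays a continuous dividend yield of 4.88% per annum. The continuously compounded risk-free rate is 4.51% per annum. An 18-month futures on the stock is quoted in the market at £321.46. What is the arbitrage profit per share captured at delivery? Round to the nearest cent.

Fair futures: F* = S·e^(carry·T), with carry = (r − q) = 0.0451 − 0.0488 = -0.0037
F* = 316.39 · e^(-0.0037 × 18/12) = 316.39 · e^-0.005550 = 316.39 × 0.994465 = £314.6388
Market £321.46 > fair £314.6388: forward overpriced → cash-and-carry (buy spot, short the forward).
At maturity, profit = |F_mkt − F*| = |321.46 − 314.6388| = £6.82 per share

£6.82 per share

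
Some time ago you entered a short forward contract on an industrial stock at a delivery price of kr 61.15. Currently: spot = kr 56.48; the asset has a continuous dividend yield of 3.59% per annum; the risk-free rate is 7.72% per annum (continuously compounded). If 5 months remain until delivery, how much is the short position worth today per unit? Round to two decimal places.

kr 3.57

Current fair forward for the remaining 5 months: F = S·e^((r − q)·T), (r − q) = 0.0772 − 0.0359 = 0.0413
F = 56.48 · e^(0.0413 × 5/12) = 56.48 × 1.017357 = 57.4603
Value of long forward = (F − K)·e^(−rT) = (57.4603 − 61.15) · e^(−0.0772·5/12)
= -3.6897 × 0.968345 = -3.57
Short position value = −(long value) = kr 3.57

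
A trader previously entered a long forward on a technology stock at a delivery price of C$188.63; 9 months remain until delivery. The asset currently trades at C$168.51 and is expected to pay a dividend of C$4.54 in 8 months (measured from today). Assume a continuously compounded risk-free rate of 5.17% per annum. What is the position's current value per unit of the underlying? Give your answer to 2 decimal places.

-C$17.33

PV(remaining dividends) I = 4.54·e^(−0.0517·8/12) = 4.3862
Current forward F = (S − I)·e^(rT) = (168.51 − 4.3862)·e^(0.0517·9/12) = 164.1238 × 1.039537 = 170.6128
Value (long) = (F − K)·e^(−rT) = (170.6128 − 188.63) × 0.961967 = -17.3320
Value = -C$17.33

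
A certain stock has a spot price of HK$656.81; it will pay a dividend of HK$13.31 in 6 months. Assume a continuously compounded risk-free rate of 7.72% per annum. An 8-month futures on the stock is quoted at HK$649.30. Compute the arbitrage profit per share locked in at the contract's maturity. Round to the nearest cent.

HK$28.72 per share

PV(dividends) I = 13.31·e^(−0.0772·6/12) = 12.8060
Fair futures F* = (S − I)·e^(rT) = (656.81 − 12.8060)·e^0.051467 = 644.0040 × 1.052814 = 678.0164
Market HK$649.30 < fair 678.0164: forward underpriced → reverse cash-and-carry (short the stock, invest proceeds at r, pay the dividends, go long the forward).
Profit at T = |F_mkt − F*| = |649.30 − 678.0164| = HK$28.72 per share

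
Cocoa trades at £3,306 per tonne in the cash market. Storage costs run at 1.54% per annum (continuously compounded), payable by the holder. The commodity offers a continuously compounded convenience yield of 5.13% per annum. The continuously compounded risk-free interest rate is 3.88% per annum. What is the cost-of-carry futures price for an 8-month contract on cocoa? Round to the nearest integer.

Net carry = r + u − y = 0.0388 + 0.0154 − 0.0513 = 0.0029
F = S·e^((r+u−y)T) = 3306 · e^(0.0029 × 8/12) = 3306 · e^0.001933
= 3306 × 1.001935 = £3,312 per tonne

£3,312 per tonne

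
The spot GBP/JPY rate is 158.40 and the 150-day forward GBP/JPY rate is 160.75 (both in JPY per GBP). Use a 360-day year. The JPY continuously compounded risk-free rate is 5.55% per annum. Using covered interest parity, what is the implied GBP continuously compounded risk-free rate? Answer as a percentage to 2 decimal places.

2.02%

F = S·e^((r_JPY − r_GBP)T) ⇒ r_GBP = r_JPY − ln(F/S)/T
ln(160.75/158.40) = 0.014727; /(150/360) = 0.035345
r_GBP = 0.0555 − 0.035345 = 0.020155
r_GBP = 2.02%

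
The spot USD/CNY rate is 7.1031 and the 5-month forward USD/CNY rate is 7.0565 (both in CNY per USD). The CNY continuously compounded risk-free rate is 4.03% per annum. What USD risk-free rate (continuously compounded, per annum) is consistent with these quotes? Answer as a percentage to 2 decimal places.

5.61%

F = S·e^((r_CNY − r_USD)T) ⇒ r_USD = r_CNY − ln(F/S)/T
ln(7.0565/7.1031) = -0.006582; /(5/12) = -0.015797
r_USD = 0.0403 + 0.015797 = 0.056097
r_USD = 5.61%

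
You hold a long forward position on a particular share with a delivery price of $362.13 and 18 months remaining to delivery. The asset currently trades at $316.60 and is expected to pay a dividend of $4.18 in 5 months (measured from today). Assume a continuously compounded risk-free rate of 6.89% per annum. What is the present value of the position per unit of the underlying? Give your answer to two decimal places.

-$14.03

PV(remaining dividends) I = 4.18·e^(−0.0689·5/12) = 4.0617
Current forward F = (S − I)·e^(rT) = (316.60 − 4.0617)·e^(0.0689·18/12) = 312.5383 × 1.108879 = 346.5672
Value (long) = (F − K)·e^(−rT) = (346.5672 − 362.13) × 0.901811 = -14.0347
Value = -$14.03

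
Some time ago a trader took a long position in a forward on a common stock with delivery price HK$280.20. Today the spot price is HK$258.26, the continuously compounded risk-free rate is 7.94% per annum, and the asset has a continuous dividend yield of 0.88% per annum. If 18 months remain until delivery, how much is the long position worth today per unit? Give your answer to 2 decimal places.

HK$6.13

Current fair forward for the remaining 18 months: F = S·e^((r − q)·T), (r − q) = 0.0794 − 0.0088 = 0.0706
F = 258.26 · e^(0.0706 × 18/12) = 258.26 × 1.111711 = 287.1105
Value of long forward = (F − K)·e^(−rT) = (287.1105 − 280.20) · e^(−0.0794·18/12)
= 6.9105 × 0.887719 = 6.13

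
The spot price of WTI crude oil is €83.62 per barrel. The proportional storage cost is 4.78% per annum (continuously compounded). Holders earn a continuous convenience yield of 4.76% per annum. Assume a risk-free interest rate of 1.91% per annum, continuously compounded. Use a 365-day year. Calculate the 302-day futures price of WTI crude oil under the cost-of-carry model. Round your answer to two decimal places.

€84.97 per barrel

Net carry = r + u − y = 0.0191 + 0.0478 − 0.0476 = 0.0193
F = S·e^((r+u−y)T) = 83.62 · e^(0.0193 × 302/365) = 83.62 · e^0.015969
= 83.62 × 1.016097 = €84.97 per barrel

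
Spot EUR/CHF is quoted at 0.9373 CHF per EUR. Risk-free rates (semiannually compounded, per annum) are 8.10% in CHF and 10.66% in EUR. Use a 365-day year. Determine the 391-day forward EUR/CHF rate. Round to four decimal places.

By covered interest parity, F = S · (1+r_CHF/2)^(2T) / (1+r_EUR/2)^(2T)
= 0.9373 × 1.088781 / 1.117679 = 0.9373 × 0.974145
F = 0.9131 CHF per EUR

0.9131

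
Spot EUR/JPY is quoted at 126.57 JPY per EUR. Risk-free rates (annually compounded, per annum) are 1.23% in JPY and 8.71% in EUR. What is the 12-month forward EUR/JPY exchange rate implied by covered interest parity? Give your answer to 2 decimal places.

By covered interest parity, F = S · (1+r_JPY)^T / (1+r_EUR)^T
= 126.57 × 1.012300 / 1.087100 = 126.57 × 0.931193
F = 117.86 JPY per EUR

117.86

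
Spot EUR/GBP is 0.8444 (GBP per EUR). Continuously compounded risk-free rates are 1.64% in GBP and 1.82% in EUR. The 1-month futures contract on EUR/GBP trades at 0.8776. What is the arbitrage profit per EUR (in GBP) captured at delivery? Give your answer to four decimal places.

Fair futures: F* = S·e^(carry·T), with carry = (r_GBP − r_EUR) = 0.0164 − 0.0182 = -0.0018
F* = 0.8444 · e^(-0.0018 × 1/12) = 0.8444 · e^-0.000150 = 0.8444 × 0.999850 = 0.8443
Market 0.8776 > fair 0.8443: forward overpriced → cash-and-carry (buy spot, short the forward).
At maturity, profit = |F_mkt − F*| = |0.8776 − 0.8443| = 0.0333 per EUR (in GBP)

0.0333 per EUR (in GBP)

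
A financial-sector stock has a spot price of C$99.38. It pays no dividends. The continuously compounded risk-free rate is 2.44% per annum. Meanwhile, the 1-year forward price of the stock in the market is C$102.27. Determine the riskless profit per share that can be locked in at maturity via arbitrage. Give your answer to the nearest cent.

Fair forward: F* = S·e^(carry·T), with carry = r = 0.0244
F* = 99.38 · e^(0.0244 × 1) = 99.38 · e^0.024400 = 99.38 × 1.024700 = C$101.8347
Market C$102.27 > fair C$101.8347: forward overpriced → cash-and-carry (buy spot, short the forward).
At maturity, profit = |F_mkt − F*| = |102.27 − 101.8347| = C$0.44 per share

C$0.44 per share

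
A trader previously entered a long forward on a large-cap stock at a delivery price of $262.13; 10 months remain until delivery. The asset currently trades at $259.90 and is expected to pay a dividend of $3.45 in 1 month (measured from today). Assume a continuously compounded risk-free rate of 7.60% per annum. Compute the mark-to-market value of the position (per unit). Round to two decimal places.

PV(remaining dividends) I = 3.45·e^(−0.0760·1/12) = 3.4282
Current forward F = (S − I)·e^(rT) = (259.90 − 3.4282)·e^(0.0760·10/12) = 256.4718 × 1.065382 = 273.2404
Value (long) = (F − K)·e^(−rT) = (273.2404 − 262.13) × 0.938631 = 10.4286
Value = $10.43

$10.43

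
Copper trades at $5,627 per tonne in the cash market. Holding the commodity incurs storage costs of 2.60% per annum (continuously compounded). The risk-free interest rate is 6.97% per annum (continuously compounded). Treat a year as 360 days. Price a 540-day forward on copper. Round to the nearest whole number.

$6,496 per tonne

Net carry = r + u − y = 0.0697 + 0.0260 − 0.0000 = 0.0957
F = S·e^((r+u−y)T) = 5627 · e^(0.0957 × 540/360) = 5627 · e^0.143550
= 5627 × 1.154365 = $6,496 per tonne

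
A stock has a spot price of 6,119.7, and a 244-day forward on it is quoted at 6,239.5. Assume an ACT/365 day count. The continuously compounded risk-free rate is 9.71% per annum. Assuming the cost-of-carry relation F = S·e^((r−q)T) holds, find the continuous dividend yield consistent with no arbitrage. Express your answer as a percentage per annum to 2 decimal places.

6.81%

From F = S·e^((r−q)T): (r − q) = ln(F/S)/T
ln(6239.5/6119.7) = ln(1.019576) = 0.019387
(r − q) = 0.019387 / (244/365) = 0.029001
q = r − ln(F/S)/T = 0.0971 − 0.029001 = 0.068099
q = 6.81%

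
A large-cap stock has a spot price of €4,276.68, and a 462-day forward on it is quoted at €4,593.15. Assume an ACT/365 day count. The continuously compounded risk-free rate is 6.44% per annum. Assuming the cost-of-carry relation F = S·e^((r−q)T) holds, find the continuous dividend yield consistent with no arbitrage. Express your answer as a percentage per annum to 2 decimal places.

0.80%

From F = S·e^((r−q)T): (r − q) = ln(F/S)/T
ln(4593.15/4276.68) = ln(1.073999) = 0.071389
(r − q) = 0.071389 / (462/365) = 0.056400
q = r − ln(F/S)/T = 0.0644 − 0.056400 = 0.008000
q = 0.80%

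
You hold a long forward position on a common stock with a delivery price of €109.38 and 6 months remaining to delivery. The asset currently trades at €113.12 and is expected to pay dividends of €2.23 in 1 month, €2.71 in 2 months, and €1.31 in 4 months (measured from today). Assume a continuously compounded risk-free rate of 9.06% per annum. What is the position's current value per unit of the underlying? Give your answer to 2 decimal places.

€2.43

PV(remaining dividends) I = 2.23·e^(−0.0906·1/12) + 2.71·e^(−0.0906·2/12) + 1.31·e^(−0.0906·4/12) = 6.1536
Current forward F = (S − I)·e^(rT) = (113.12 − 6.1536)·e^(0.0906·6/12) = 106.9664 × 1.046342 = 111.9234
Value (long) = (F − K)·e^(−rT) = (111.9234 − 109.38) × 0.955711 = 2.4308
Value = €2.43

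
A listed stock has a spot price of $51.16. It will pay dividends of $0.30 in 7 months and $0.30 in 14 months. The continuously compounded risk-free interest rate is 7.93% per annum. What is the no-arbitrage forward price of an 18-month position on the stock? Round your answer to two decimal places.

$56.99

PV(dividends) I = 0.30·e^(−0.0793·7/12) + 0.30·e^(−0.0793·14/12)
I = 0.2864 + 0.2735 = 0.5599
F = (S − I)·e^(rT) = (51.16 − 0.5599) · e^(0.0793·18/12)
= 50.6001 · e^0.118950 = 50.6001 × 1.126314 = $56.99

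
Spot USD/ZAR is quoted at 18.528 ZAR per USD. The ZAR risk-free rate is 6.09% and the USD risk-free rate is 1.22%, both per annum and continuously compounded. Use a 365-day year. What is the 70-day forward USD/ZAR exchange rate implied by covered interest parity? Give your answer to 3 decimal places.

18.702

F = S·e^((r_ZAR − r_USD)T) = 18.528 · e^((0.0609 − 0.0122) × 70/365)
= 18.528 · e^0.009340 = 18.528 × 1.009384
F = 18.702 ZAR per USD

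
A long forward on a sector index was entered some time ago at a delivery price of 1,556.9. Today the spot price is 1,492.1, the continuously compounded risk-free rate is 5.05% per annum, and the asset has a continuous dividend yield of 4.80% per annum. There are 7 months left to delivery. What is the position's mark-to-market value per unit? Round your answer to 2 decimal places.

-60.80

Current fair forward for the remaining 7 months: F = S·e^((r − q)·T), (r − q) = 0.0505 − 0.0480 = 0.0025
F = 1492.1 · e^(0.0025 × 7/12) = 1492.1 × 1.00145940 = 1494.2776
Value of long forward = (F − K)·e^(−rT) = (1494.2776 − 1556.9) · e^(−0.0505·7/12)
= -62.6224 × 0.97097133 = -60.80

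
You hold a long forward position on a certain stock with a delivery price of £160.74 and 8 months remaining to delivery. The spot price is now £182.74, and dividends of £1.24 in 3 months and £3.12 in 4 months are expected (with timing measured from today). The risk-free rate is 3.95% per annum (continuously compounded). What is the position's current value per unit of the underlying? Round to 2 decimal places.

PV(remaining dividends) I = 1.24·e^(−0.0395·3/12) + 3.12·e^(−0.0395·4/12) = 4.3070
Current forward F = (S − I)·e^(rT) = (182.74 − 4.3070)·e^(0.0395·8/12) = 178.4330 × 1.026683 = 183.1941
Value (long) = (F − K)·e^(−rT) = (183.1941 − 160.74) × 0.974010 = 21.8705
Value = £21.87

£21.87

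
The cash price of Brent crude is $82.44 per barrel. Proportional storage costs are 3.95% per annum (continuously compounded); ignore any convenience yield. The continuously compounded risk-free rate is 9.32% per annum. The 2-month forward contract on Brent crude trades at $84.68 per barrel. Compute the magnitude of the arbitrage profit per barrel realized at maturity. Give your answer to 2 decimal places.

$0.40 per barrel

Fair forward: F* = S·e^(carry·T), with carry = (r + u) = 0.0932 + 0.0395 = 0.1327
F* = 82.44 · e^(0.1327 × 2/12) = 82.44 · e^0.022117 = 82.44 × 1.022363 = $84.2836
Market $84.68 > fair $84.2836: forward overpriced → cash-and-carry (buy spot, short the forward).
At maturity, profit = |F_mkt − F*| = |84.68 − 84.2836| = $0.40 per barrel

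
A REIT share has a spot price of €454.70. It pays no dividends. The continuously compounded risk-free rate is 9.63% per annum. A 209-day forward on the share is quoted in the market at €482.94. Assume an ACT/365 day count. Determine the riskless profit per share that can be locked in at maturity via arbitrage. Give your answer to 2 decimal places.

€2.46 per share

Fair forward: F* = S·e^(carry·T), with carry = r = 0.0963
F* = 454.70 · e^(0.0963 × 209/365) = 454.70 · e^0.055142 = 454.70 × 1.056691 = €480.4774
Market €482.94 > fair €480.4774: forward overpriced → cash-and-carry (buy spot, short the forward).
At maturity, profit = |F_mkt − F*| = |482.94 − 480.4774| = €2.46 per share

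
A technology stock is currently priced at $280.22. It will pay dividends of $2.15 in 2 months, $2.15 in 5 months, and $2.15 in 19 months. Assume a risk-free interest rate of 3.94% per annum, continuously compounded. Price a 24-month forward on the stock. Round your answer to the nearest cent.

$296.41

PV(dividends) I = 2.15·e^(−0.0394·2/12) + 2.15·e^(−0.0394·5/12) + 2.15·e^(−0.0394·19/12)
I = 2.1359 + 2.1150 + 2.0200 = 6.2709
F = (S − I)·e^(rT) = (280.22 − 6.2709) · e^(0.0394·24/12)
= 273.9491 · e^0.078800 = 273.9491 × 1.081988 = $296.41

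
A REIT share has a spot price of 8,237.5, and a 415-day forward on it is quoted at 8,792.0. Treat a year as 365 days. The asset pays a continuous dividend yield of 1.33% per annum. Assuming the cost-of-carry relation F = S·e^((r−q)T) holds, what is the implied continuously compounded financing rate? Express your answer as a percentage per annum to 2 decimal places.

From F = S·e^((r−q)T): (r − q) = ln(F/S)/T
ln(8792.0/8237.5) = ln(1.067314) = 0.065145
(r − q) = 0.065145 / (415/365) = 0.057296
r = ln(F/S)/T + q = 0.057296 + 0.0133 = 0.070596
r = 7.06%

7.06%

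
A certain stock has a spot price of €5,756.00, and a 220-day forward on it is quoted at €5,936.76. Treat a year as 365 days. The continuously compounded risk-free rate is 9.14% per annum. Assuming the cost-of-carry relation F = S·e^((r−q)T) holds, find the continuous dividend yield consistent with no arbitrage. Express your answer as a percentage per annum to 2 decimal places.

From F = S·e^((r−q)T): (r − q) = ln(F/S)/T
ln(5936.76/5756.00) = ln(1.031404) = 0.030921
(r − q) = 0.030921 / (220/365) = 0.051301
q = r − ln(F/S)/T = 0.0914 − 0.051301 = 0.040099
q = 4.01%

4.01%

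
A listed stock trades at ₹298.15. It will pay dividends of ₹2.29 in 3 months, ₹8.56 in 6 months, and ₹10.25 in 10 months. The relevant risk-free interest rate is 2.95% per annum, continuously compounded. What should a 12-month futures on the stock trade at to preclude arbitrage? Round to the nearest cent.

₹285.75

PV(dividends) I = 2.29·e^(−0.0295·3/12) + 8.56·e^(−0.0295·6/12) + 10.25·e^(−0.0295·10/12)
I = 2.2732 + 8.4347 + 10.0011 = 20.7090
F = (S − I)·e^(rT) = (298.15 − 20.7090) · e^(0.0295·12/12)
= 277.4410 · e^0.029500 = 277.4410 × 1.029939 = ₹285.75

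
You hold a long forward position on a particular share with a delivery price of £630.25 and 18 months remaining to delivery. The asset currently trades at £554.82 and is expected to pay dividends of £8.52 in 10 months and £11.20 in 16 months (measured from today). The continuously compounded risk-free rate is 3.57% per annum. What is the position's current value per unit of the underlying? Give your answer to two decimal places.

-£61.52

PV(remaining dividends) I = 8.52·e^(−0.0357·10/12) + 11.20·e^(−0.0357·16/12) = 18.9496
Current forward F = (S − I)·e^(rT) = (554.82 − 18.9496)·e^(0.0357·18/12) = 535.8704 × 1.055010 = 565.3486
Value (long) = (F − K)·e^(−rT) = (565.3486 − 630.25) × 0.947859 = -61.5174
Value = -£61.52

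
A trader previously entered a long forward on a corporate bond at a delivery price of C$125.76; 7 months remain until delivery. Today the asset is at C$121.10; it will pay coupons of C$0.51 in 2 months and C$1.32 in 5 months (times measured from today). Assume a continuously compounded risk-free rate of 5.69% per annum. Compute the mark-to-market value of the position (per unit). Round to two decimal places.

-C$2.35

PV(remaining coupons) I = 0.51·e^(−0.0569·2/12) + 1.32·e^(−0.0569·5/12) = 1.7943
Current forward F = (S − I)·e^(rT) = (121.10 − 1.7943)·e^(0.0569·7/12) = 119.3057 × 1.033749 = 123.3321
Value (long) = (F − K)·e^(−rT) = (123.3321 − 125.76) × 0.967353 = -2.3486
Value = -C$2.35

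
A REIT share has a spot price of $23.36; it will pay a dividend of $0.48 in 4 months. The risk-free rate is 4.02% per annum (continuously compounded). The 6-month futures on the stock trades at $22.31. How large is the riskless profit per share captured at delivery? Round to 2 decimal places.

$1.04 per share

PV(dividends) I = 0.48·e^(−0.0402·4/12) = 0.4736
Fair futures F* = (S − I)·e^(rT) = (23.36 − 0.4736)·e^0.020100 = 22.8864 × 1.020303 = 23.3511
Market $22.31 < fair 23.3511: forward underpriced → reverse cash-and-carry (short the stock, invest proceeds at r, pay the dividends, go long the forward).
Profit at T = |F_mkt − F*| = |22.31 − 23.3511| = $1.04 per share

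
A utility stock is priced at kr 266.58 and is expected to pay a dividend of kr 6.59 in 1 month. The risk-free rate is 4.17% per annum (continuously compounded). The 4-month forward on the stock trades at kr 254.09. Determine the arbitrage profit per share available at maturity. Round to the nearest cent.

PV(dividends) I = 6.59·e^(−0.0417·1/12) = 6.5671
Fair forward F* = (S − I)·e^(rT) = (266.58 − 6.5671)·e^0.013900 = 260.0129 × 1.013997 = 263.6523
Market kr 254.09 < fair 263.6523: forward underpriced → reverse cash-and-carry (short the stock, invest proceeds at r, pay the dividends, go long the forward).
Profit at T = |F_mkt − F*| = |254.09 − 263.6523| = kr 9.56 per share

kr 9.56 per share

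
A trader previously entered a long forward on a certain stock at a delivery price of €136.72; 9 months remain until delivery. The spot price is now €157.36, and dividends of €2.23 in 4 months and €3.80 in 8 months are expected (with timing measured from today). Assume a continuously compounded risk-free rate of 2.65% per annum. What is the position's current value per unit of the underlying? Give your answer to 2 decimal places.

PV(remaining dividends) I = 2.23·e^(−0.0265·4/12) + 3.80·e^(−0.0265·8/12) = 5.9438
Current forward F = (S − I)·e^(rT) = (157.36 − 5.9438)·e^(0.0265·9/12) = 151.4162 × 1.020074 = 154.4557
Value (long) = (F − K)·e^(−rT) = (154.4557 − 136.72) × 0.980321 = 17.3867
Value = €17.39

€17.39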